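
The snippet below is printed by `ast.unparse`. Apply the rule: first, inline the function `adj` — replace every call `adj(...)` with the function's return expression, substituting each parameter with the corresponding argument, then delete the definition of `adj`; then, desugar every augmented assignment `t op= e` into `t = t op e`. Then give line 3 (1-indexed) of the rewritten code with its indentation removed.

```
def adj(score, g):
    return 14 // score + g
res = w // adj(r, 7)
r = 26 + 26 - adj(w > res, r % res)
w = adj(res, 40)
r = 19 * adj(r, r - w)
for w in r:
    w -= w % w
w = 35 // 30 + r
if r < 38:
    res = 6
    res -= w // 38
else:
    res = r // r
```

w = 14 // res + 40

Transformed code:
res = w // (14 // r + 7)
r = 26 + 26 - (14 // (w > res) + r % res)
w = 14 // res + 40
r = 19 * (14 // r + (r - w))
for w in r:
    w = w - w % w
w = 35 // 30 + r
if r < 38:
    res = 6
    res = res - w // 38
else:
    res = r // r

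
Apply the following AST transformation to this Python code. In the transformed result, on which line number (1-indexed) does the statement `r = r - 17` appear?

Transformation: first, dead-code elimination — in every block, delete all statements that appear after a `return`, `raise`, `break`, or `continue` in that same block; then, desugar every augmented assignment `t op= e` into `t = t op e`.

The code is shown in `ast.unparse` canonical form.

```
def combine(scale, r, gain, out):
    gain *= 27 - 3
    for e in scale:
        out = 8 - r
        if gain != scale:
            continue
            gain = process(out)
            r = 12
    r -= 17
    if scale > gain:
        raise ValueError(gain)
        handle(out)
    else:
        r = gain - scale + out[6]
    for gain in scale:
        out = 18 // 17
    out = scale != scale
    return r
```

Transformed code:
def combine(scale, r, gain, out):
    gain = gain * (27 - 3)
    for e in scale:
        out = 8 - r
        if gain != scale:
            continue
    r = r - 17
    if scale > gain:
        raise ValueError(gain)
    else:
        r = gain - scale + out[6]
    for gain in scale:
        out = 18 // 17
    out = scale != scale
    return r

7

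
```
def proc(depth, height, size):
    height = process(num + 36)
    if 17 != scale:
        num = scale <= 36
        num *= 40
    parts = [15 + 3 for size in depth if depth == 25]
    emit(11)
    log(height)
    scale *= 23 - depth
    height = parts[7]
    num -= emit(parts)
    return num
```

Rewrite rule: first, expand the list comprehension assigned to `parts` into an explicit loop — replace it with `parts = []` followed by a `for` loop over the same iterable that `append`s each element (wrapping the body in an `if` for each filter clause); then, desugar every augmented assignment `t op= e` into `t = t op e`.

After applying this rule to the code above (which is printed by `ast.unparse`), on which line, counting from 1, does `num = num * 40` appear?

5

Transformed code:
def proc(depth, height, size):
    height = process(num + 36)
    if 17 != scale:
        num = scale <= 36
        num = num * 40
    parts = []
    for size in depth:
        if depth == 25:
            parts.append(15 + 3)
    emit(11)
    log(height)
    scale = scale * (23 - depth)
    height = parts[7]
    num = num - emit(parts)
    return num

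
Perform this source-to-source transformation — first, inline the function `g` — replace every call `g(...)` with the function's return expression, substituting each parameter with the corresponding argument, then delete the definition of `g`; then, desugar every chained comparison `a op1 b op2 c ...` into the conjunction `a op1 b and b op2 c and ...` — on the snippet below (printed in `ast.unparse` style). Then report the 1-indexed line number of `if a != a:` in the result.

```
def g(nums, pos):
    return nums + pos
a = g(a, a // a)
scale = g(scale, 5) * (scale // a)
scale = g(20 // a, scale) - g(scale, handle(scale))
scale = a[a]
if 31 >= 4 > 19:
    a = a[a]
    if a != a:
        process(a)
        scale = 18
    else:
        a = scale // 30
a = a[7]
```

7

Transformed code:
a = a + a // a
scale = (scale + 5) * (scale // a)
scale = 20 // a + scale - (scale + handle(scale))
scale = a[a]
if 31 >= 4 and 4 > 19:
    a = a[a]
    if a != a:
        process(a)
        scale = 18
    else:
        a = scale // 30
a = a[7]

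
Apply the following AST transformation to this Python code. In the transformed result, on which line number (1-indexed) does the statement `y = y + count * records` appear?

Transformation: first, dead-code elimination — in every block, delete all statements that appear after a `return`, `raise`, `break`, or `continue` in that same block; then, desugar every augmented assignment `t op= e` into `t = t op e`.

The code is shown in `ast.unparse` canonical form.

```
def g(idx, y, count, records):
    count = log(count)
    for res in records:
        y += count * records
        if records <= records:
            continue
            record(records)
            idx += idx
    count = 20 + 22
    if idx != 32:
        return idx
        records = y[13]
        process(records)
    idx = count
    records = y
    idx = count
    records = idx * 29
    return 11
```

Transformed code:
def g(idx, y, count, records):
    count = log(count)
    for res in records:
        y = y + count * records
        if records <= records:
            continue
    count = 20 + 22
    if idx != 32:
        return idx
    idx = count
    records = y
    idx = count
    records = idx * 29
    return 11

4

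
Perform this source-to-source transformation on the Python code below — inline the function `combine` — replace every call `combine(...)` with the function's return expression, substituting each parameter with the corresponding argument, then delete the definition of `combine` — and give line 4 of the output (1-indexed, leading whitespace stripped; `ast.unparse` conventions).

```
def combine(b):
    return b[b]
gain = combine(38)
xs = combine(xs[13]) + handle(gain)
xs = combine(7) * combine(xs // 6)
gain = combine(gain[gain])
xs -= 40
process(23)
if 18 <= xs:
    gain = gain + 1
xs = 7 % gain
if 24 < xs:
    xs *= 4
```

Transformed code:
gain = 38[38]
xs = xs[13][xs[13]] + handle(gain)
xs = 7[7] * (xs // 6)[xs // 6]
gain = gain[gain][gain[gain]]
xs -= 40
process(23)
if 18 <= xs:
    gain = gain + 1
xs = 7 % gain
if 24 < xs:
    xs *= 4

gain = gain[gain][gain[gain]]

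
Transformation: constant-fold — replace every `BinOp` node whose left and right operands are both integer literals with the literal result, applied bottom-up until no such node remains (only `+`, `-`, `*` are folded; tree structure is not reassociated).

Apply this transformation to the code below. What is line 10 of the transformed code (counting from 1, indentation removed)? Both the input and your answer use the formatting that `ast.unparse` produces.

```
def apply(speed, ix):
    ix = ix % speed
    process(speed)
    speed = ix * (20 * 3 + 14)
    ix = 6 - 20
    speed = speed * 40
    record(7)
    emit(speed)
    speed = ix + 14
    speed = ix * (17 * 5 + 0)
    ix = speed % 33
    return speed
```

Transformed code:
def apply(speed, ix):
    ix = ix % speed
    process(speed)
    speed = ix * 74
    ix = -14
    speed = speed * 40
    record(7)
    emit(speed)
    speed = ix + 14
    speed = ix * 85
    ix = speed % 33
    return speed

speed = ix * 85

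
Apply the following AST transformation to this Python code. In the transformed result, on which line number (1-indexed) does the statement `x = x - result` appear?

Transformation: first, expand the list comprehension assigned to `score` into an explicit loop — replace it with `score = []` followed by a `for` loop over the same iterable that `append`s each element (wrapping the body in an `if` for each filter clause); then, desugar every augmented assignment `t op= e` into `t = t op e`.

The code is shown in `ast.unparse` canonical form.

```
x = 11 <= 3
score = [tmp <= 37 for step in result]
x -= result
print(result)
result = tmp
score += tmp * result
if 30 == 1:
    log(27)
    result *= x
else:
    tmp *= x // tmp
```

Transformed code:
x = 11 <= 3
score = []
for step in result:
    score.append(tmp <= 37)
x = x - result
print(result)
result = tmp
score = score + tmp * result
if 30 == 1:
    log(27)
    result = result * x
else:
    tmp = tmp * (x // tmp)

5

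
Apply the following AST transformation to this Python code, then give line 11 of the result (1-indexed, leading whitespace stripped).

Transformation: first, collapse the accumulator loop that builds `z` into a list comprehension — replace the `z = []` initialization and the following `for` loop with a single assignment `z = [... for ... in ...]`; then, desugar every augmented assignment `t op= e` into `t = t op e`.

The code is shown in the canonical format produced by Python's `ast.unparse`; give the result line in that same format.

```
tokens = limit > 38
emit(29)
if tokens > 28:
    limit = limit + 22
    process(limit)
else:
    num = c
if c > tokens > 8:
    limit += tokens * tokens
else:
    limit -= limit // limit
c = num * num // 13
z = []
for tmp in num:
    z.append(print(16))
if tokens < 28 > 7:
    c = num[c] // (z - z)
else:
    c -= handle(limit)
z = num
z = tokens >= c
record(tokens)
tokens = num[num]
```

Transformed code:
tokens = limit > 38
emit(29)
if tokens > 28:
    limit = limit + 22
    process(limit)
else:
    num = c
if c > tokens > 8:
    limit = limit + tokens * tokens
else:
    limit = limit - limit // limit
c = num * num // 13
z = [print(16) for tmp in num]
if tokens < 28 > 7:
    c = num[c] // (z - z)
else:
    c = c - handle(limit)
z = num
z = tokens >= c
record(tokens)
tokens = num[num]

limit = limit - limit // limit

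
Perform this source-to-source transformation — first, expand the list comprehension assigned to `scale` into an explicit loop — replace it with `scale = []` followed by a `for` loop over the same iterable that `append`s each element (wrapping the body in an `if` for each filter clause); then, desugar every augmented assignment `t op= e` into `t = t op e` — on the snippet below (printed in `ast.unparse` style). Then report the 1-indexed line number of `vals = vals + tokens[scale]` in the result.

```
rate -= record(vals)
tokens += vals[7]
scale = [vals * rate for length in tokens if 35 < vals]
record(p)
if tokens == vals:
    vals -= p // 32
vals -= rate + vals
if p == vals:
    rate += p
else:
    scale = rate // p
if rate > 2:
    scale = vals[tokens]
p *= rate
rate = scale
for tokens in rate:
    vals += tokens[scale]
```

Transformed code:
rate = rate - record(vals)
tokens = tokens + vals[7]
scale = []
for length in tokens:
    if 35 < vals:
        scale.append(vals * rate)
record(p)
if tokens == vals:
    vals = vals - p // 32
vals = vals - (rate + vals)
if p == vals:
    rate = rate + p
else:
    scale = rate // p
if rate > 2:
    scale = vals[tokens]
p = p * rate
rate = scale
for tokens in rate:
    vals = vals + tokens[scale]

20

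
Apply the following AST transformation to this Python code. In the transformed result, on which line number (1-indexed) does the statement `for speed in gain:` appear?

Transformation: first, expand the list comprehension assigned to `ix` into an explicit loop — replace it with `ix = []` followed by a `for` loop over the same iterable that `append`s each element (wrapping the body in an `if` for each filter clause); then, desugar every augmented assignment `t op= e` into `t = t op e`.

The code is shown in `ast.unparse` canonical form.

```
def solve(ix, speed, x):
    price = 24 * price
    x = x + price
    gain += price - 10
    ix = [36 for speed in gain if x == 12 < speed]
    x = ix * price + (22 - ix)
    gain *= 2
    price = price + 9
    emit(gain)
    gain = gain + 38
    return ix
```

6

Transformed code:
def solve(ix, speed, x):
    price = 24 * price
    x = x + price
    gain = gain + (price - 10)
    ix = []
    for speed in gain:
        if x == 12 < speed:
            ix.append(36)
    x = ix * price + (22 - ix)
    gain = gain * 2
    price = price + 9
    emit(gain)
    gain = gain + 38
    return ix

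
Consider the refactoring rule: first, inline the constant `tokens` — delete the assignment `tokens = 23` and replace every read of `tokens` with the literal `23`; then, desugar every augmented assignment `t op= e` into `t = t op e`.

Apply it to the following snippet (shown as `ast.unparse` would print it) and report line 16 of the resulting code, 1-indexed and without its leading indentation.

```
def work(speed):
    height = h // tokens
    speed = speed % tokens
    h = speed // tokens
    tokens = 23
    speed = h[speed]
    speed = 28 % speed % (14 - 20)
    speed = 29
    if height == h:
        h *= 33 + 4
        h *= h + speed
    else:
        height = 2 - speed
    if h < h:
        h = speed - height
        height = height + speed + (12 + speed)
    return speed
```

Transformed code:
def work(speed):
    height = h // 23
    speed = speed % 23
    h = speed // 23
    speed = h[speed]
    speed = 28 % speed % (14 - 20)
    speed = 29
    if height == h:
        h = h * (33 + 4)
        h = h * (h + speed)
    else:
        height = 2 - speed
    if h < h:
        h = speed - height
        height = height + speed + (12 + speed)
    return speed

return speed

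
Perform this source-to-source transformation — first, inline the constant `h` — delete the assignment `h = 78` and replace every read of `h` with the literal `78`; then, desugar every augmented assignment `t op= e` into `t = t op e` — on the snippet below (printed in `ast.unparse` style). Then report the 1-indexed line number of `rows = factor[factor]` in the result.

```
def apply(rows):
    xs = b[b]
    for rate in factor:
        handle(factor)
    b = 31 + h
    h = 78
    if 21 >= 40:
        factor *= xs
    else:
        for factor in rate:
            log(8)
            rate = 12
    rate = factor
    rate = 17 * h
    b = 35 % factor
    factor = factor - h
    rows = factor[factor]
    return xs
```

16

Transformed code:
def apply(rows):
    xs = b[b]
    for rate in factor:
        handle(factor)
    b = 31 + 78
    if 21 >= 40:
        factor = factor * xs
    else:
        for factor in rate:
            log(8)
            rate = 12
    rate = factor
    rate = 17 * 78
    b = 35 % factor
    factor = factor - 78
    rows = factor[factor]
    return xs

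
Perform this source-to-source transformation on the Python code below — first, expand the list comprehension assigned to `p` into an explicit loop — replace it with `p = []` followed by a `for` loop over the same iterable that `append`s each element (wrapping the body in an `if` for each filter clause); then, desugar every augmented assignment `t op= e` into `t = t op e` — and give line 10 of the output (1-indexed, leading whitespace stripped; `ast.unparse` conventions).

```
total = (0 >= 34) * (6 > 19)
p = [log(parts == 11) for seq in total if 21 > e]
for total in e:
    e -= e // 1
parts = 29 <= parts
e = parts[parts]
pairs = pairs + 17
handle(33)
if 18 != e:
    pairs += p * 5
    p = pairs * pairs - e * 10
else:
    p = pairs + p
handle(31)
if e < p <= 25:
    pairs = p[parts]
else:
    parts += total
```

Transformed code:
total = (0 >= 34) * (6 > 19)
p = []
for seq in total:
    if 21 > e:
        p.append(log(parts == 11))
for total in e:
    e = e - e // 1
parts = 29 <= parts
e = parts[parts]
pairs = pairs + 17
handle(33)
if 18 != e:
    pairs = pairs + p * 5
    p = pairs * pairs - e * 10
else:
    p = pairs + p
handle(31)
if e < p <= 25:
    pairs = p[parts]
else:
    parts = parts + total

pairs = pairs + 17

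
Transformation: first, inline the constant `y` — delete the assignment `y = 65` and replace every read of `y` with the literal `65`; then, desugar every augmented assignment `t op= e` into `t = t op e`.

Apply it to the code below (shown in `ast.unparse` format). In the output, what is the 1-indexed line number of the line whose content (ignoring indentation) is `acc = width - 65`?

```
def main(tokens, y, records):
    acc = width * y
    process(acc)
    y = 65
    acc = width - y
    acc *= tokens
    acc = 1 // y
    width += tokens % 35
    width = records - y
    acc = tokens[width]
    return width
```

4

Transformed code:
def main(tokens, y, records):
    acc = width * 65
    process(acc)
    acc = width - 65
    acc = acc * tokens
    acc = 1 // 65
    width = width + tokens % 35
    width = records - 65
    acc = tokens[width]
    return width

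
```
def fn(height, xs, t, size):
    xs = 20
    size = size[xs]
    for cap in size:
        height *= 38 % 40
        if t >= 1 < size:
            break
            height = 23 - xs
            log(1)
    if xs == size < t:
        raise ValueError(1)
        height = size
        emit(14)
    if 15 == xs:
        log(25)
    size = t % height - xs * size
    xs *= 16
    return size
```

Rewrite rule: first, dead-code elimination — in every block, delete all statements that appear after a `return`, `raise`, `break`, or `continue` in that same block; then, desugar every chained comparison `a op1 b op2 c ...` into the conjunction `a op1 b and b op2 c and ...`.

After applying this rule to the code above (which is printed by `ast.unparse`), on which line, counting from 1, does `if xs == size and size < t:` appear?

Transformed code:
def fn(height, xs, t, size):
    xs = 20
    size = size[xs]
    for cap in size:
        height *= 38 % 40
        if t >= 1 and 1 < size:
            break
    if xs == size and size < t:
        raise ValueError(1)
    if 15 == xs:
        log(25)
    size = t % height - xs * size
    xs *= 16
    return size

8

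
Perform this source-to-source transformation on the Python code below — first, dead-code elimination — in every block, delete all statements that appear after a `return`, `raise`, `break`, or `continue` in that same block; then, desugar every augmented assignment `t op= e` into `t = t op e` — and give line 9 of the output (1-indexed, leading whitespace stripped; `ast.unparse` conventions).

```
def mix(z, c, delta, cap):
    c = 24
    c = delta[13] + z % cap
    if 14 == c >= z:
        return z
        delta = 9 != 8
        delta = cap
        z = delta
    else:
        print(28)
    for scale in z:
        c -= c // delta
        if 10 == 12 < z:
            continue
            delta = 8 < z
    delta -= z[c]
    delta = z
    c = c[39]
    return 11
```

Transformed code:
def mix(z, c, delta, cap):
    c = 24
    c = delta[13] + z % cap
    if 14 == c >= z:
        return z
    else:
        print(28)
    for scale in z:
        c = c - c // delta
        if 10 == 12 < z:
            continue
    delta = delta - z[c]
    delta = z
    c = c[39]
    return 11

c = c - c // delta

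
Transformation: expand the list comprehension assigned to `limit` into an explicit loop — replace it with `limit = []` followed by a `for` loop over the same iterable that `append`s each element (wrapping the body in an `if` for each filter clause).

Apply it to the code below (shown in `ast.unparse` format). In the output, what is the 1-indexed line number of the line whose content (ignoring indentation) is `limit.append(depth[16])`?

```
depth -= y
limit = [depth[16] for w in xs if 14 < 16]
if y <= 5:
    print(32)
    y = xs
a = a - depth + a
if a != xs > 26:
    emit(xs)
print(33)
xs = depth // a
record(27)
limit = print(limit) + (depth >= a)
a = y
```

Transformed code:
depth -= y
limit = []
for w in xs:
    if 14 < 16:
        limit.append(depth[16])
if y <= 5:
    print(32)
    y = xs
a = a - depth + a
if a != xs > 26:
    emit(xs)
print(33)
xs = depth // a
record(27)
limit = print(limit) + (depth >= a)
a = y

5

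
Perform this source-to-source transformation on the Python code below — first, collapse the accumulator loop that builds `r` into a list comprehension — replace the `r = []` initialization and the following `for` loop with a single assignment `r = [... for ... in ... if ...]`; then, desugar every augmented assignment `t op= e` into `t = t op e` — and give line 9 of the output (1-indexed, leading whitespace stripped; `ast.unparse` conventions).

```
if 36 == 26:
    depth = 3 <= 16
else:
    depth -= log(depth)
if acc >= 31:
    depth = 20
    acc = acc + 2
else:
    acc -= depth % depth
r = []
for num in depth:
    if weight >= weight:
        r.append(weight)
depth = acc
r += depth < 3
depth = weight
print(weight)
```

Transformed code:
if 36 == 26:
    depth = 3 <= 16
else:
    depth = depth - log(depth)
if acc >= 31:
    depth = 20
    acc = acc + 2
else:
    acc = acc - depth % depth
r = [weight for num in depth if weight >= weight]
depth = acc
r = r + (depth < 3)
depth = weight
print(weight)

acc = acc - depth % depth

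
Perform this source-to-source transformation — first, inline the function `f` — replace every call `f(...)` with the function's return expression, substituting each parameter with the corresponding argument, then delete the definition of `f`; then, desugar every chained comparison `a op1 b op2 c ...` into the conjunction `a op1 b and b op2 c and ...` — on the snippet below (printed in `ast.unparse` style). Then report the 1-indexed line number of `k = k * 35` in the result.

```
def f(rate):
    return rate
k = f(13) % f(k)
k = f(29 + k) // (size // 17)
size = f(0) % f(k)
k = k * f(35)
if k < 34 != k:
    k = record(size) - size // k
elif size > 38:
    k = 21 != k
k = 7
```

4

Transformed code:
k = 13 % k
k = (29 + k) // (size // 17)
size = 0 % k
k = k * 35
if k < 34 and 34 != k:
    k = record(size) - size // k
elif size > 38:
    k = 21 != k
k = 7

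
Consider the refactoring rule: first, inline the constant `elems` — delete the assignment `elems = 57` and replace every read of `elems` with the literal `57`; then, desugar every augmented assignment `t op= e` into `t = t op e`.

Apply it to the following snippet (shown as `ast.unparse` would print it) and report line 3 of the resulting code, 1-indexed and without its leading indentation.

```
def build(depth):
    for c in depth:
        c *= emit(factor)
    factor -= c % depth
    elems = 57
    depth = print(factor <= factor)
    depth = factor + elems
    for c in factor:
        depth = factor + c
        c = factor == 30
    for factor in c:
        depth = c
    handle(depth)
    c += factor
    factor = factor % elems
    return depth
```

c = c * emit(factor)

Transformed code:
def build(depth):
    for c in depth:
        c = c * emit(factor)
    factor = factor - c % depth
    depth = print(factor <= factor)
    depth = factor + 57
    for c in factor:
        depth = factor + c
        c = factor == 30
    for factor in c:
        depth = c
    handle(depth)
    c = c + factor
    factor = factor % 57
    return depth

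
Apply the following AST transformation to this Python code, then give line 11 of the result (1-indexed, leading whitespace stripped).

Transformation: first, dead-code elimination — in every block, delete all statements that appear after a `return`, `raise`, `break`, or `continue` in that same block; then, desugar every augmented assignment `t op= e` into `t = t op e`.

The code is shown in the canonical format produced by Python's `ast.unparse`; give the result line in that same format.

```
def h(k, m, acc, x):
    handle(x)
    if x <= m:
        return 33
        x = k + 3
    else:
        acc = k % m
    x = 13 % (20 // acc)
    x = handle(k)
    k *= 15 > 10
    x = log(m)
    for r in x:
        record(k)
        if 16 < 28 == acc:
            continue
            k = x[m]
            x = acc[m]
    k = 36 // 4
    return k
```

for r in x:

Transformed code:
def h(k, m, acc, x):
    handle(x)
    if x <= m:
        return 33
    else:
        acc = k % m
    x = 13 % (20 // acc)
    x = handle(k)
    k = k * (15 > 10)
    x = log(m)
    for r in x:
        record(k)
        if 16 < 28 == acc:
            continue
    k = 36 // 4
    return k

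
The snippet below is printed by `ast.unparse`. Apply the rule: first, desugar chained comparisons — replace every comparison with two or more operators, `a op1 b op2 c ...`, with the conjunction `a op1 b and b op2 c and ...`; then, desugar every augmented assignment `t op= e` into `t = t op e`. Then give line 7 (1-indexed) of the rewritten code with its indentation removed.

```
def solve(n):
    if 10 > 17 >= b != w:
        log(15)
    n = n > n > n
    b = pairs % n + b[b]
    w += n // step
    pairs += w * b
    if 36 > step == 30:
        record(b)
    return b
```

pairs = pairs + w * b

Transformed code:
def solve(n):
    if 10 > 17 and 17 >= b and (b != w):
        log(15)
    n = n > n and n > n
    b = pairs % n + b[b]
    w = w + n // step
    pairs = pairs + w * b
    if 36 > step and step == 30:
        record(b)
    return b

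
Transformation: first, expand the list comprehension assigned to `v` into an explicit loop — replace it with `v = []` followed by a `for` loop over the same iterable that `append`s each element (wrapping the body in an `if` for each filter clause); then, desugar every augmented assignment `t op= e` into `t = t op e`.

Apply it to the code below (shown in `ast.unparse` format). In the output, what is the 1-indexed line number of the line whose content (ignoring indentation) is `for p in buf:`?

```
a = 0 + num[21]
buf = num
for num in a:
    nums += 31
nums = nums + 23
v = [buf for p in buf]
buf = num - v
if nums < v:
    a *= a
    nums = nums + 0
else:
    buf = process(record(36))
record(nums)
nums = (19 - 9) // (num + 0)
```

7

Transformed code:
a = 0 + num[21]
buf = num
for num in a:
    nums = nums + 31
nums = nums + 23
v = []
for p in buf:
    v.append(buf)
buf = num - v
if nums < v:
    a = a * a
    nums = nums + 0
else:
    buf = process(record(36))
record(nums)
nums = (19 - 9) // (num + 0)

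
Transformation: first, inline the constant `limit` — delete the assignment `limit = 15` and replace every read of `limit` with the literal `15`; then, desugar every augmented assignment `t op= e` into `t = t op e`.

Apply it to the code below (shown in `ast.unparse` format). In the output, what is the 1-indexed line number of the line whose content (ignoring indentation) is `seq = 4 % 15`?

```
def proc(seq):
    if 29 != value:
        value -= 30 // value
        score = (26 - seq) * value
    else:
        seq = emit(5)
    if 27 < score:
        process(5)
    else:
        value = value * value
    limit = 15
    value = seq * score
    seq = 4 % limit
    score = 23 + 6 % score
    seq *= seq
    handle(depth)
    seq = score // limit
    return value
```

Transformed code:
def proc(seq):
    if 29 != value:
        value = value - 30 // value
        score = (26 - seq) * value
    else:
        seq = emit(5)
    if 27 < score:
        process(5)
    else:
        value = value * value
    value = seq * score
    seq = 4 % 15
    score = 23 + 6 % score
    seq = seq * seq
    handle(depth)
    seq = score // 15
    return value

12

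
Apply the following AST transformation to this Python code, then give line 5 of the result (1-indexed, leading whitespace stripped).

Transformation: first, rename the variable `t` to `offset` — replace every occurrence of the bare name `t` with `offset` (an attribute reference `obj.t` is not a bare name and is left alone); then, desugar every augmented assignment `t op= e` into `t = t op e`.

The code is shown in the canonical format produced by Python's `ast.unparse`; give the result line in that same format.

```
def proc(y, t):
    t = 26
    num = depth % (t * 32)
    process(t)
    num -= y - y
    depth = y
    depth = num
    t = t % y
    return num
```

num = num - (y - y)

Transformed code:
def proc(y, offset):
    offset = 26
    num = depth % (offset * 32)
    process(offset)
    num = num - (y - y)
    depth = y
    depth = num
    offset = offset % y
    return num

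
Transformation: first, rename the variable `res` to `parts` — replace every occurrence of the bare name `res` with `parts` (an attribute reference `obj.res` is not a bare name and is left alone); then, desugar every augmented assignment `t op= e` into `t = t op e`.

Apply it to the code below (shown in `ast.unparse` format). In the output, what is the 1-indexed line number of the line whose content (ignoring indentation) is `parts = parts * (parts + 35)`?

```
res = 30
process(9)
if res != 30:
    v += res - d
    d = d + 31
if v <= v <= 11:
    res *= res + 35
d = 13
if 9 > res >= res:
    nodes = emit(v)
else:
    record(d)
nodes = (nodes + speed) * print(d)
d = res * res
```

Transformed code:
parts = 30
process(9)
if parts != 30:
    v = v + (parts - d)
    d = d + 31
if v <= v <= 11:
    parts = parts * (parts + 35)
d = 13
if 9 > parts >= parts:
    nodes = emit(v)
else:
    record(d)
nodes = (nodes + speed) * print(d)
d = parts * parts

7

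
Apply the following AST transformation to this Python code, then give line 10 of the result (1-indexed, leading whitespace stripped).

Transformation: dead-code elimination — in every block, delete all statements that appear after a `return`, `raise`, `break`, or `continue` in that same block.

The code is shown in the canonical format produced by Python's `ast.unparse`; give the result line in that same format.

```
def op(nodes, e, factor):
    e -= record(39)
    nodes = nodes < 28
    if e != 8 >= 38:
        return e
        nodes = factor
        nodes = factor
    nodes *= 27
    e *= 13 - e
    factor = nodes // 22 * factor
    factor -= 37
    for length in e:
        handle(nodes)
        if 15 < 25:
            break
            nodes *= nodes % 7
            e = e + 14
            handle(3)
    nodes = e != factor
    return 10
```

Transformed code:
def op(nodes, e, factor):
    e -= record(39)
    nodes = nodes < 28
    if e != 8 >= 38:
        return e
    nodes *= 27
    e *= 13 - e
    factor = nodes // 22 * factor
    factor -= 37
    for length in e:
        handle(nodes)
        if 15 < 25:
            break
    nodes = e != factor
    return 10

for length in e:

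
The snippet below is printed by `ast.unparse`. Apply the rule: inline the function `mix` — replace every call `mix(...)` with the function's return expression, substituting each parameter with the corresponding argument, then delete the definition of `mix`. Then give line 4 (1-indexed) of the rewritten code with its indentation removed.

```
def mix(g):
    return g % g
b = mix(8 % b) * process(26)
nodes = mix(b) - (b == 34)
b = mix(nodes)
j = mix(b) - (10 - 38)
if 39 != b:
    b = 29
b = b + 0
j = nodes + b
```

Transformed code:
b = 8 % b % (8 % b) * process(26)
nodes = b % b - (b == 34)
b = nodes % nodes
j = b % b - (10 - 38)
if 39 != b:
    b = 29
b = b + 0
j = nodes + b

j = b % b - (10 - 38)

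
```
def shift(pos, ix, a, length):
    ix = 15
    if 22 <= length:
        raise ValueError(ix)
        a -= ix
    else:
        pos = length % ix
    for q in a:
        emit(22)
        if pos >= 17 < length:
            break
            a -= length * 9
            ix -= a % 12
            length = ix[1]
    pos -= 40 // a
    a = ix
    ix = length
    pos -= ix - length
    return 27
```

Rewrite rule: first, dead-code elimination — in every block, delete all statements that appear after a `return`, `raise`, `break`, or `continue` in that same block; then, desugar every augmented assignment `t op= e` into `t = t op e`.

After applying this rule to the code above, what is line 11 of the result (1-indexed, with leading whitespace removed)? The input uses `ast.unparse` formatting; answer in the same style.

Transformed code:
def shift(pos, ix, a, length):
    ix = 15
    if 22 <= length:
        raise ValueError(ix)
    else:
        pos = length % ix
    for q in a:
        emit(22)
        if pos >= 17 < length:
            break
    pos = pos - 40 // a
    a = ix
    ix = length
    pos = pos - (ix - length)
    return 27

pos = pos - 40 // a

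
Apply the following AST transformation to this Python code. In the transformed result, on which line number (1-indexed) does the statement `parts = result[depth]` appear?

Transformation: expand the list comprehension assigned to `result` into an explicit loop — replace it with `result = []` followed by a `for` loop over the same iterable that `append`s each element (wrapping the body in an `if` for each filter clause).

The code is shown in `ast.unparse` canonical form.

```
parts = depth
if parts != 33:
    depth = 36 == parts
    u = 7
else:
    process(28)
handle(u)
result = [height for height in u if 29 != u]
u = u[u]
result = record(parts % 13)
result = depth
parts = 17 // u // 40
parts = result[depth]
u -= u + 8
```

Transformed code:
parts = depth
if parts != 33:
    depth = 36 == parts
    u = 7
else:
    process(28)
handle(u)
result = []
for height in u:
    if 29 != u:
        result.append(height)
u = u[u]
result = record(parts % 13)
result = depth
parts = 17 // u // 40
parts = result[depth]
u -= u + 8

16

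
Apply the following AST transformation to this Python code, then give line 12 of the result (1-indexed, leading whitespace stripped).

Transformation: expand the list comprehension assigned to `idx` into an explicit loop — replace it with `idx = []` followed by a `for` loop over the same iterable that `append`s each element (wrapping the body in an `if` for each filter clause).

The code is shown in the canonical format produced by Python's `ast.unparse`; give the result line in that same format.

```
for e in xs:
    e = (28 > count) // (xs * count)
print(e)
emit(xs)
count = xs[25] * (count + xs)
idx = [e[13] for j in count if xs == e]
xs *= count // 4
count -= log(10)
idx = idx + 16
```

Transformed code:
for e in xs:
    e = (28 > count) // (xs * count)
print(e)
emit(xs)
count = xs[25] * (count + xs)
idx = []
for j in count:
    if xs == e:
        idx.append(e[13])
xs *= count // 4
count -= log(10)
idx = idx + 16

idx = idx + 16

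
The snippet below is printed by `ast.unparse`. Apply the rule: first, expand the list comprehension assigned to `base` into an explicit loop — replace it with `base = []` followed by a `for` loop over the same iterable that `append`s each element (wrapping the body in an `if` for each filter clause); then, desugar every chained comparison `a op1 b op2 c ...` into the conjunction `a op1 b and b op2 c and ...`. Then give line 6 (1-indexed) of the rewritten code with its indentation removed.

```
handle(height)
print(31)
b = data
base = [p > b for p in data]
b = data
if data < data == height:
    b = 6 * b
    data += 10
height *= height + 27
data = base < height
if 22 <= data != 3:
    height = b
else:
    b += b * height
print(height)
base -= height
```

base.append(p > b)

Transformed code:
handle(height)
print(31)
b = data
base = []
for p in data:
    base.append(p > b)
b = data
if data < data and data == height:
    b = 6 * b
    data += 10
height *= height + 27
data = base < height
if 22 <= data and data != 3:
    height = b
else:
    b += b * height
print(height)
base -= height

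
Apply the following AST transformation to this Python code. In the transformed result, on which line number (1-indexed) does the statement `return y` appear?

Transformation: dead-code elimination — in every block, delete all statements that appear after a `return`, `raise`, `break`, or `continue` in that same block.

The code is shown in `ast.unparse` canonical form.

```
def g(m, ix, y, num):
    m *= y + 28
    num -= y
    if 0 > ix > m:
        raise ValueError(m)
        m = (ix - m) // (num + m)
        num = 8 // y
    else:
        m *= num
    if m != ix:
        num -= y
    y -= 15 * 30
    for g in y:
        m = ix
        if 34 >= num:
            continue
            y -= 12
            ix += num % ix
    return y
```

Transformed code:
def g(m, ix, y, num):
    m *= y + 28
    num -= y
    if 0 > ix > m:
        raise ValueError(m)
    else:
        m *= num
    if m != ix:
        num -= y
    y -= 15 * 30
    for g in y:
        m = ix
        if 34 >= num:
            continue
    return y

15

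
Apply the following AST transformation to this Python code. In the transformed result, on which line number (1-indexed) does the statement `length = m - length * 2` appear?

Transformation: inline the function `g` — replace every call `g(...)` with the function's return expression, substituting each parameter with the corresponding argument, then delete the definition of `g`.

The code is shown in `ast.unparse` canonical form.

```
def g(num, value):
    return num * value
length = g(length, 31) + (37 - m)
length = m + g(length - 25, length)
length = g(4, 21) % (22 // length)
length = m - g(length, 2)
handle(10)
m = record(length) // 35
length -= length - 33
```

4

Transformed code:
length = length * 31 + (37 - m)
length = m + (length - 25) * length
length = 4 * 21 % (22 // length)
length = m - length * 2
handle(10)
m = record(length) // 35
length -= length - 33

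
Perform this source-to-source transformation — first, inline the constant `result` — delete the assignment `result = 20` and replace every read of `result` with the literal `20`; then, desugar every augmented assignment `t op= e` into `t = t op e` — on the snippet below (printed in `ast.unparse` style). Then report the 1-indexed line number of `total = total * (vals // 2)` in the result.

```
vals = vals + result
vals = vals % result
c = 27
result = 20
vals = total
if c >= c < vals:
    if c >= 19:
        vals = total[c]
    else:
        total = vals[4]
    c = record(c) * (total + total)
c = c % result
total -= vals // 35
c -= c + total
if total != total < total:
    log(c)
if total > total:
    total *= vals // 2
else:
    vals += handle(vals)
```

Transformed code:
vals = vals + 20
vals = vals % 20
c = 27
vals = total
if c >= c < vals:
    if c >= 19:
        vals = total[c]
    else:
        total = vals[4]
    c = record(c) * (total + total)
c = c % 20
total = total - vals // 35
c = c - (c + total)
if total != total < total:
    log(c)
if total > total:
    total = total * (vals // 2)
else:
    vals = vals + handle(vals)

17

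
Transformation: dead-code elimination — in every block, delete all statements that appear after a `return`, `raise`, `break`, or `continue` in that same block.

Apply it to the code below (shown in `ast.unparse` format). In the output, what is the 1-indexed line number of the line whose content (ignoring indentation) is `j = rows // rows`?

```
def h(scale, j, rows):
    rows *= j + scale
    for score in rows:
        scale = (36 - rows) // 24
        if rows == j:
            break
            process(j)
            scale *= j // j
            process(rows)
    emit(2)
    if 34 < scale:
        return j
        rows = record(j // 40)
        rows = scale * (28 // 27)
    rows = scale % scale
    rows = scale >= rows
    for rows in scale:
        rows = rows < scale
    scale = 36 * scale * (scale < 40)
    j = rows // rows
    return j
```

Transformed code:
def h(scale, j, rows):
    rows *= j + scale
    for score in rows:
        scale = (36 - rows) // 24
        if rows == j:
            break
    emit(2)
    if 34 < scale:
        return j
    rows = scale % scale
    rows = scale >= rows
    for rows in scale:
        rows = rows < scale
    scale = 36 * scale * (scale < 40)
    j = rows // rows
    return j

15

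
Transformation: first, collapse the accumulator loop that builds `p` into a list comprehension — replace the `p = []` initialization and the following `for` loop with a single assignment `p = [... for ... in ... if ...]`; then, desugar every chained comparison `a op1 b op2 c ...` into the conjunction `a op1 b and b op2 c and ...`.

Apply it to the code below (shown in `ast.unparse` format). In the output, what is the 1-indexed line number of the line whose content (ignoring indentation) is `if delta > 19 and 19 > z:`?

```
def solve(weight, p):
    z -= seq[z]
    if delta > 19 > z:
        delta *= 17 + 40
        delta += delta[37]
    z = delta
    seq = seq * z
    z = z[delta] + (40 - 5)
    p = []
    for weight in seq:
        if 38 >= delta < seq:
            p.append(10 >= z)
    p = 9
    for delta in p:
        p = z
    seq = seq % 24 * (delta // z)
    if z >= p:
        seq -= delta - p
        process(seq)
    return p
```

3

Transformed code:
def solve(weight, p):
    z -= seq[z]
    if delta > 19 and 19 > z:
        delta *= 17 + 40
        delta += delta[37]
    z = delta
    seq = seq * z
    z = z[delta] + (40 - 5)
    p = [10 >= z for weight in seq if 38 >= delta and delta < seq]
    p = 9
    for delta in p:
        p = z
    seq = seq % 24 * (delta // z)
    if z >= p:
        seq -= delta - p
        process(seq)
    return p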